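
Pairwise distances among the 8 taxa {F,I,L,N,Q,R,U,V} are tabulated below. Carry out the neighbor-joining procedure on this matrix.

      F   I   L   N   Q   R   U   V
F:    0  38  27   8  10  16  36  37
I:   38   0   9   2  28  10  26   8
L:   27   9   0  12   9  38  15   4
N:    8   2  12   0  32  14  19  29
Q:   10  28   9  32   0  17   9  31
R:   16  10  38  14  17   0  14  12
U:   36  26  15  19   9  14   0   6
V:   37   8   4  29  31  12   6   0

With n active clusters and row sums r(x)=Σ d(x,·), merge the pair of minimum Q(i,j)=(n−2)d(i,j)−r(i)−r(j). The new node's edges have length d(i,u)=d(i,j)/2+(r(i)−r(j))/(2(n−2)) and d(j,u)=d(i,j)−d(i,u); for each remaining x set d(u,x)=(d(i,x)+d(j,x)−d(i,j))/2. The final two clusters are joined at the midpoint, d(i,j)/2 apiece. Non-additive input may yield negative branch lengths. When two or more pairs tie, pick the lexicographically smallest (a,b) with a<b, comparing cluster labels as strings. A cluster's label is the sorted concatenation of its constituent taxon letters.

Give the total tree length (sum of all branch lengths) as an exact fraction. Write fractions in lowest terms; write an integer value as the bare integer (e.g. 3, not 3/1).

821/16

iteration 1: select F,Q (d=10, Q=-248); attach at lengths (8, 2); label the merged cluster FQ
  updated: d(FQ,I)=28, d(FQ,L)=13, d(FQ,N)=15, d(FQ,R)=23/2, d(FQ,U)=35/2, d(FQ,V)=29
iteration 2: select I,N (d=2, Q=-164); attach at lengths (1/5, 9/5); label the merged cluster IN
  updated: d(FQ,IN)=41/2, d(IN,L)=19/2, d(IN,R)=11, d(IN,U)=43/2, d(IN,V)=35/2
iteration 3: select FQ,R (d=23/2, Q=-132); attach at lengths (51/8, 41/8); label the merged cluster FQR
  updated: d(FQR,IN)=10, d(FQR,L)=79/4, d(FQR,U)=10, d(FQR,V)=59/4
iteration 4: select FQR,IN (d=10, Q=-83); attach at lengths (13/3, 17/3); label the merged cluster FINQR
  updated: d(FINQR,L)=77/8, d(FINQR,U)=43/4, d(FINQR,V)=89/8
iteration 5: select FINQR,U (d=43/4, Q=-167/4); attach at lengths (85/16, 87/16); label the merged cluster FINQRU
  updated: d(FINQRU,L)=111/16, d(FINQRU,V)=51/16
iteration 6: select FINQRU,L (d=111/16, Q=-113/8); attach at lengths (49/16, 31/8); label the merged cluster FILNQRU
  updated: d(FILNQRU,V)=1/8
iteration 7: select FILNQRU,V (d=1/8); attach at lengths (1/16, 1/16); label the merged cluster FILNQRUV
final tree: ((((((F:8,Q:2):51/8,R:41/8):13/3,(I:1/5,N:9/5):17/3):85/16,U:87/16):49/16,L:31/8):1/16,V:1/16)
total length: 821/16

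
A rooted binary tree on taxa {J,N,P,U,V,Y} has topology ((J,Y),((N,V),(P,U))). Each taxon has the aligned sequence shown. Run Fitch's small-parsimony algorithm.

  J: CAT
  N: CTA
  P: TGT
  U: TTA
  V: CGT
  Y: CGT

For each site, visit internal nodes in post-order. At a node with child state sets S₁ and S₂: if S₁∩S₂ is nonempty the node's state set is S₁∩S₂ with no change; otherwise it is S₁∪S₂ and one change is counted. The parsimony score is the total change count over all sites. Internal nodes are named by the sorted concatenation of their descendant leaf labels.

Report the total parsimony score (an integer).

site 0, node JY: J={C} ∩ Y={C} → {C} (+0)
site 0, node NV: N={C} ∩ V={C} → {C} (+0)
site 0, node PU: P={T} ∩ U={T} → {T} (+0)
site 0, node NPUV: NV={C} ∪ PU={T} → {C,T} (+1)
site 0, node JNPUVY: JY={C} ∩ NPUV={C,T} → {C} (+0)
site 1, node JY: J={A} ∪ Y={G} → {A,G} (+1)
site 1, node NV: N={T} ∪ V={G} → {G,T} (+1)
site 1, node PU: P={G} ∪ U={T} → {G,T} (+1)
site 1, node NPUV: NV={G,T} ∩ PU={G,T} → {G,T} (+0)
site 1, node JNPUVY: JY={A,G} ∩ NPUV={G,T} → {G} (+0)
site 2, node JY: J={T} ∩ Y={T} → {T} (+0)
site 2, node NV: N={A} ∪ V={T} → {A,T} (+1)
site 2, node PU: P={T} ∪ U={A} → {A,T} (+1)
site 2, node NPUV: NV={A,T} ∩ PU={A,T} → {A,T} (+0)
site 2, node JNPUVY: JY={T} ∩ NPUV={A,T} → {T} (+0)
per-site changes: [1, 3, 2]; total = 6

6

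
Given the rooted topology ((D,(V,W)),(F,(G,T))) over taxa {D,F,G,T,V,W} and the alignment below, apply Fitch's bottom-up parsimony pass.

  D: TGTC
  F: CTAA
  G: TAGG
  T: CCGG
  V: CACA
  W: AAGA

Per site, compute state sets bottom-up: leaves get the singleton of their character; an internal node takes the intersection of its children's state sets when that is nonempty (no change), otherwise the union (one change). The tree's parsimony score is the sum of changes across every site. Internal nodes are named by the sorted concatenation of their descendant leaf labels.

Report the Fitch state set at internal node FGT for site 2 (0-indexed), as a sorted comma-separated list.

A,G

site 0, node VW: V={C} ∪ W={A} → {A,C} (+1)
site 0, node DVW: D={T} ∪ VW={A,C} → {A,C,T} (+1)
site 0, node GT: G={T} ∪ T={C} → {C,T} (+1)
site 0, node FGT: F={C} ∩ GT={C,T} → {C} (+0)
site 0, node DFGTVW: DVW={A,C,T} ∩ FGT={C} → {C} (+0)
site 1, node VW: V={A} ∩ W={A} → {A} (+0)
site 1, node DVW: D={G} ∪ VW={A} → {A,G} (+1)
site 1, node GT: G={A} ∪ T={C} → {A,C} (+1)
site 1, node FGT: F={T} ∪ GT={A,C} → {A,C,T} (+1)
site 1, node DFGTVW: DVW={A,G} ∩ FGT={A,C,T} → {A} (+0)
site 2, node VW: V={C} ∪ W={G} → {C,G} (+1)
site 2, node DVW: D={T} ∪ VW={C,G} → {C,G,T} (+1)
site 2, node GT: G={G} ∩ T={G} → {G} (+0)
site 2, node FGT: F={A} ∪ GT={G} → {A,G} (+1)
site 2, node DFGTVW: DVW={C,G,T} ∩ FGT={A,G} → {G} (+0)
site 3, node VW: V={A} ∩ W={A} → {A} (+0)
site 3, node DVW: D={C} ∪ VW={A} → {A,C} (+1)
site 3, node GT: G={G} ∩ T={G} → {G} (+0)
site 3, node FGT: F={A} ∪ GT={G} → {A,G} (+1)
site 3, node DFGTVW: DVW={A,C} ∩ FGT={A,G} → {A} (+0)
per-site changes: [3, 3, 3, 2]; total = 11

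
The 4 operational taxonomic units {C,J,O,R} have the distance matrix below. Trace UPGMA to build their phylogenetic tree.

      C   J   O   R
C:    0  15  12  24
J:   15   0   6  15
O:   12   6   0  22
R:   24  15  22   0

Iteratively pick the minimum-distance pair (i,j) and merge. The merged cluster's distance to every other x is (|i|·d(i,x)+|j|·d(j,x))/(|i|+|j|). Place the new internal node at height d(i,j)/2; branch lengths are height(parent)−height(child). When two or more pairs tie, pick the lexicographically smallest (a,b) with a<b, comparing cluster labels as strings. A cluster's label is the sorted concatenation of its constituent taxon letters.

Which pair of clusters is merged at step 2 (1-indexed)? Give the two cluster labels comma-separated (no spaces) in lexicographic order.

step 1: merge (J,O) at d=6; branch lengths J→3, O→3; new cluster JO
  updated: d(C,JO)=27/2, d(JO,R)=37/2
step 2: merge (C,JO) at d=27/2; branch lengths C→27/4, JO→15/4; new cluster CJO
  updated: d(CJO,R)=61/3
step 3: merge (CJO,R) at d=61/3; branch lengths CJO→41/12, R→61/6; new cluster CJOR
final tree: ((C:27/4,(J:3,O:3):15/4):41/12,R:61/6)
total length: 361/12

C,JO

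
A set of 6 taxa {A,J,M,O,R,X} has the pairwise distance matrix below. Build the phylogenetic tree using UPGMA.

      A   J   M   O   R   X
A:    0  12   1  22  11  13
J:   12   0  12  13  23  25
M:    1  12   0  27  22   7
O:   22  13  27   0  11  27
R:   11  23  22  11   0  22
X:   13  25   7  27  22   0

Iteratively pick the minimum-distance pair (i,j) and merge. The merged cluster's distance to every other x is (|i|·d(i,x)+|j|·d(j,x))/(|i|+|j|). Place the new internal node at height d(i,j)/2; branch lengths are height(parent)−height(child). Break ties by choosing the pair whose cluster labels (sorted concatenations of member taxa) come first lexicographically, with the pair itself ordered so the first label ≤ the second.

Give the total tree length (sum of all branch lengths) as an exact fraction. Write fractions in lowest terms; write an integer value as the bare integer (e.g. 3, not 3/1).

iteration 1: select A,M (d=1); attach at lengths (1/2, 1/2); label the merged cluster AM
  updated: d(AM,J)=12, d(AM,O)=49/2, d(AM,R)=33/2, d(AM,X)=10
iteration 2: select AM,X (d=10); attach at lengths (9/2, 5); label the merged cluster AMX
  updated: d(AMX,J)=49/3, d(AMX,O)=76/3, d(AMX,R)=55/3
iteration 3: select O,R (d=11); attach at lengths (11/2, 11/2); label the merged cluster OR
  updated: d(AMX,OR)=131/6, d(J,OR)=18
iteration 4: select AMX,J (d=49/3); attach at lengths (19/6, 49/6); label the merged cluster AJMX
  updated: d(AJMX,OR)=167/8
iteration 5: select AJMX,OR (d=167/8); attach at lengths (109/48, 79/16); label the merged cluster AJMORX
final tree: ((((A:1/2,M:1/2):9/2,X:5):19/6,J:49/6):109/48,(O:11/2,R:11/2):79/16)
total length: 961/24

961/24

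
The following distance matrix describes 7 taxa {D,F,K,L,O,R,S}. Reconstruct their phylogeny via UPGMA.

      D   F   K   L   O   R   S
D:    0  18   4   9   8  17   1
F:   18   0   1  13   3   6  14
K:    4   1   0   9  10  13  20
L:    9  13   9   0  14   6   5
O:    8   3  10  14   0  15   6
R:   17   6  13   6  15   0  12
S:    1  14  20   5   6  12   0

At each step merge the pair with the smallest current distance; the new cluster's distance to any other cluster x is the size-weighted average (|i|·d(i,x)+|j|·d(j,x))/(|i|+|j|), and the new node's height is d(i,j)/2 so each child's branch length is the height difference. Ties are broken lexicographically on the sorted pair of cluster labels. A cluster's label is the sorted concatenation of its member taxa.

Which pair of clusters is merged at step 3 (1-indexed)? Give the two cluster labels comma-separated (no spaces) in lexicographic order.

L,R

step 1: merge (D,S) at d=1; branch lengths D→1/2, S→1/2; new cluster DS
  updated: d(DS,F)=16, d(DS,K)=12, d(DS,L)=7, d(DS,O)=7, d(DS,R)=29/2
step 2: merge (F,K) at d=1; branch lengths F→1/2, K→1/2; new cluster FK
  updated: d(DS,FK)=14, d(FK,L)=11, d(FK,O)=13/2, d(FK,R)=19/2
step 3: merge (L,R) at d=6; branch lengths L→3, R→3; new cluster LR
  updated: d(DS,LR)=43/4, d(FK,LR)=41/4, d(LR,O)=29/2
step 4: merge (FK,O) at d=13/2; branch lengths FK→11/4, O→13/4; new cluster FKO
  updated: d(DS,FKO)=35/3, d(FKO,LR)=35/3
step 5: merge (DS,LR) at d=43/4; branch lengths DS→39/8, LR→19/8; new cluster DLRS
  updated: d(DLRS,FKO)=35/3
step 6: merge (DLRS,FKO) at d=35/3; branch lengths DLRS→11/24, FKO→31/12; new cluster DFKLORS
final tree: (((D:1/2,S:1/2):39/8,(L:3,R:3):19/8):11/24,((F:1/2,K:1/2):11/4,O:13/4):31/12)
total length: 583/24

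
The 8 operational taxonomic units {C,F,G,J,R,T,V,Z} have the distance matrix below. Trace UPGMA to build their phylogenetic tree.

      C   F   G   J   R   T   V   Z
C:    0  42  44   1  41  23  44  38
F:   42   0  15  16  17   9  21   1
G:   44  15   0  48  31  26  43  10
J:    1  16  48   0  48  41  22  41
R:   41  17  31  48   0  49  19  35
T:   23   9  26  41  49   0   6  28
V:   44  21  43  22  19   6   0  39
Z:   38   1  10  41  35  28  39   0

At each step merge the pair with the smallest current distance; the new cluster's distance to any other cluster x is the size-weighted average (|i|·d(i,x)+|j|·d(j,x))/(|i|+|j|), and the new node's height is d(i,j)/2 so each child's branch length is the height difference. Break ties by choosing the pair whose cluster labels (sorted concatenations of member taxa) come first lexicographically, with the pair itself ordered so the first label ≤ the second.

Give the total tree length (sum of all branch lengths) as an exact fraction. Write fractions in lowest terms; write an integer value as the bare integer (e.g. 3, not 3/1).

1825/24

1. join C+J (d=1) ⇒ CJ; edges |C|=1/2, |J|=1/2
  updated: d(CJ,F)=29, d(CJ,G)=46, d(CJ,R)=89/2, d(CJ,T)=32, d(CJ,V)=33, d(CJ,Z)=79/2
2. join F+Z (d=1) ⇒ FZ; edges |F|=1/2, |Z|=1/2
  updated: d(CJ,FZ)=137/4, d(FZ,G)=25/2, d(FZ,R)=26, d(FZ,T)=37/2, d(FZ,V)=30
3. join T+V (d=6) ⇒ TV; edges |T|=3, |V|=3
  updated: d(CJ,TV)=65/2, d(FZ,TV)=97/4, d(G,TV)=69/2, d(R,TV)=34
4. join FZ+G (d=25/2) ⇒ FGZ; edges |FZ|=23/4, |G|=25/4
  updated: d(CJ,FGZ)=229/6, d(FGZ,R)=83/3, d(FGZ,TV)=83/3
5. join FGZ+R (d=83/3) ⇒ FGRZ; edges |FGZ|=91/12, |R|=83/6
  updated: d(CJ,FGRZ)=159/4, d(FGRZ,TV)=117/4
6. join FGRZ+TV (d=117/4) ⇒ FGRTVZ; edges |FGRZ|=19/24, |TV|=93/8
  updated: d(CJ,FGRTVZ)=112/3
7. join CJ+FGRTVZ (d=112/3) ⇒ CFGJRTVZ; edges |CJ|=109/6, |FGRTVZ|=97/24
final tree: ((C:1/2,J:1/2):109/6,((((F:1/2,Z:1/2):23/4,G:25/4):91/12,R:83/6):19/24,(T:3,V:3):93/8):97/24)
total length: 1825/24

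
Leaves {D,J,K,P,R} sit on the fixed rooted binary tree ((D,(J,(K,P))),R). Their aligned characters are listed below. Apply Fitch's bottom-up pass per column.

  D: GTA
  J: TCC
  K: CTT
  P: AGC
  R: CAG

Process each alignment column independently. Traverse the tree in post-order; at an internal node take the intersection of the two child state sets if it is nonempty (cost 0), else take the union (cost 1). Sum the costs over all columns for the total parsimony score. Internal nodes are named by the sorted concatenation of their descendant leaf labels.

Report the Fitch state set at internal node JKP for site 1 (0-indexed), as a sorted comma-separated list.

KP@0: {C} ∪ {A} = {A,C} (union, +1)
JKP@0: {T} ∪ {A,C} = {A,C,T} (union, +1)
DJKP@0: {G} ∪ {A,C,T} = {A,C,G,T} (union, +1)
DJKPR@0: {A,C,G,T} ∩ {C} = {C} (intersection, +0)
KP@1: {T} ∪ {G} = {G,T} (union, +1)
JKP@1: {C} ∪ {G,T} = {C,G,T} (union, +1)
DJKP@1: {T} ∩ {C,G,T} = {T} (intersection, +0)
DJKPR@1: {T} ∪ {A} = {A,T} (union, +1)
KP@2: {T} ∪ {C} = {C,T} (union, +1)
JKP@2: {C} ∩ {C,T} = {C} (intersection, +0)
DJKP@2: {A} ∪ {C} = {A,C} (union, +1)
DJKPR@2: {A,C} ∪ {G} = {A,C,G} (union, +1)
per-site changes: [3, 3, 3]; total = 9

C,G,T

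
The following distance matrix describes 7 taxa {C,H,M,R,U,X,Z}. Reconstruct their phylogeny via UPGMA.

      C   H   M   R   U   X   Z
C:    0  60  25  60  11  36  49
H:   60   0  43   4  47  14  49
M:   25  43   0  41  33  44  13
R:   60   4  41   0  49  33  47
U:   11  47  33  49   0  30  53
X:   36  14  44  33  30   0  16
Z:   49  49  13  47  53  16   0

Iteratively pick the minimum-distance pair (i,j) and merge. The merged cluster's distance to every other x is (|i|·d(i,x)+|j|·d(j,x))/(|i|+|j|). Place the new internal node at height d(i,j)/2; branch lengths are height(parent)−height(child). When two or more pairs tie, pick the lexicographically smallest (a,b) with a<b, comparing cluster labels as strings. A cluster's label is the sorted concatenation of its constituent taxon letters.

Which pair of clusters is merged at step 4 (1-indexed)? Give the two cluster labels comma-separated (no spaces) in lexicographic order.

HR,X

1. join H+R (d=4) ⇒ HR; edges |H|=2, |R|=2
  updated: d(C,HR)=60, d(HR,M)=42, d(HR,U)=48, d(HR,X)=47/2, d(HR,Z)=48
2. join C+U (d=11) ⇒ CU; edges |C|=11/2, |U|=11/2
  updated: d(CU,HR)=54, d(CU,M)=29, d(CU,X)=33, d(CU,Z)=51
3. join M+Z (d=13) ⇒ MZ; edges |M|=13/2, |Z|=13/2
  updated: d(CU,MZ)=40, d(HR,MZ)=45, d(MZ,X)=30
4. join HR+X (d=47/2) ⇒ HRX; edges |HR|=39/4, |X|=47/4
  updated: d(CU,HRX)=47, d(HRX,MZ)=40
5. join CU+MZ (d=40) ⇒ CMUZ; edges |CU|=29/2, |MZ|=27/2
  updated: d(CMUZ,HRX)=87/2
6. join CMUZ+HRX (d=87/2) ⇒ CHMRUXZ; edges |CMUZ|=7/4, |HRX|=10
final tree: (((C:11/2,U:11/2):29/2,(M:13/2,Z:13/2):27/2):7/4,((H:2,R:2):39/4,X:47/4):10)
total length: 357/4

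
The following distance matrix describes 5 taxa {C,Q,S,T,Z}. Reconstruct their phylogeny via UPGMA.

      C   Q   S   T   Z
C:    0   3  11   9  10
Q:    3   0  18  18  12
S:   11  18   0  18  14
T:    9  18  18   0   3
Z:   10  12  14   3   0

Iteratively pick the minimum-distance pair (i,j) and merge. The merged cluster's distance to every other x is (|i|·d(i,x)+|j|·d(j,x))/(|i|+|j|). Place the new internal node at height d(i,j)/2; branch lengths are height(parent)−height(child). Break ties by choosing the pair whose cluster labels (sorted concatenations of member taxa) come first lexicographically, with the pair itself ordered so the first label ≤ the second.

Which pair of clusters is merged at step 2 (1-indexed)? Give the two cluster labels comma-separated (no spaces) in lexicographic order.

1. join C+Q (d=3) ⇒ CQ; edges |C|=3/2, |Q|=3/2
  updated: d(CQ,S)=29/2, d(CQ,T)=27/2, d(CQ,Z)=11
2. join T+Z (d=3) ⇒ TZ; edges |T|=3/2, |Z|=3/2
  updated: d(CQ,TZ)=49/4, d(S,TZ)=16
3. join CQ+TZ (d=49/4) ⇒ CQTZ; edges |CQ|=37/8, |TZ|=37/8
  updated: d(CQTZ,S)=61/4
4. join CQTZ+S (d=61/4) ⇒ CQSTZ; edges |CQTZ|=3/2, |S|=61/8
final tree: (((C:3/2,Q:3/2):37/8,(T:3/2,Z:3/2):37/8):3/2,S:61/8)
total length: 195/8

T,Z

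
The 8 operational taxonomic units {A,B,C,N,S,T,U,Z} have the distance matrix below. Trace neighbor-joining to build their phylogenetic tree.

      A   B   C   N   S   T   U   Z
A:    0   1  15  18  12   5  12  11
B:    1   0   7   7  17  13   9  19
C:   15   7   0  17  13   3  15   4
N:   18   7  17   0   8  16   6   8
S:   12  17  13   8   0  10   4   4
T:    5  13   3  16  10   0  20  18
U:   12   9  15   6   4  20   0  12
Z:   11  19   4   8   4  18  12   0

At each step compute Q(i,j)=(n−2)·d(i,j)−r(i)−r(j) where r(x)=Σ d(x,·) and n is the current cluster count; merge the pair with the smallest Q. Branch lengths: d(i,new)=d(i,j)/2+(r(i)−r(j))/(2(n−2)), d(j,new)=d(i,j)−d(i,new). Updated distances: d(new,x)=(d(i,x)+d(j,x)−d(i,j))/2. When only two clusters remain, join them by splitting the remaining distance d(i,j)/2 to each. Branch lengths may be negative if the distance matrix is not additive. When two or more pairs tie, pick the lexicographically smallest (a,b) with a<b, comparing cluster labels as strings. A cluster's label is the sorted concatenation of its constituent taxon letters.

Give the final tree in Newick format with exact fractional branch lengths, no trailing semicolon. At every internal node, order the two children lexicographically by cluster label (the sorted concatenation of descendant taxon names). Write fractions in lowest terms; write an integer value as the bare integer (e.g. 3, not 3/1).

iteration 1: select A,B (d=1, Q=-141); attach at lengths (7/12, 5/12); label the merged cluster AB
  updated: d(AB,C)=21/2, d(AB,N)=12, d(AB,S)=14, d(AB,T)=17/2, d(AB,U)=10, d(AB,Z)=29/2
iteration 2: select C,T (d=3, Q=-123); attach at lengths (1/5, 14/5); label the merged cluster CT
  updated: d(AB,CT)=8, d(CT,N)=15, d(CT,S)=10, d(CT,U)=16, d(CT,Z)=19/2
iteration 3: select AB,CT (d=8, Q=-85); attach at lengths (4, 4); label the merged cluster ABCT
  updated: d(ABCT,N)=19/2, d(ABCT,S)=8, d(ABCT,U)=9, d(ABCT,Z)=8
iteration 4: select N,U (d=6, Q=-89/2); attach at lengths (37/12, 35/12); label the merged cluster NU
  updated: d(ABCT,NU)=25/4, d(NU,S)=3, d(NU,Z)=7
iteration 5: select ABCT,NU (d=25/4, Q=-26); attach at lengths (37/8, 13/8); label the merged cluster ABCNTU
  updated: d(ABCNTU,S)=19/8, d(ABCNTU,Z)=35/8
iteration 6: select ABCNTU,S (d=19/8, Q=-43/4); attach at lengths (11/8, 1); label the merged cluster ABCNSTU
  updated: d(ABCNSTU,Z)=3
iteration 7: select ABCNSTU,Z (d=3); attach at lengths (3/2, 3/2); label the merged cluster ABCNSTUZ
final tree: (((((A:7/12,B:5/12):4,(C:1/5,T:14/5):4):37/8,(N:37/12,U:35/12):13/8):11/8,S:1):3/2,Z:3/2)
total length: 237/8

(((((A:7/12,B:5/12):4,(C:1/5,T:14/5):4):37/8,(N:37/12,U:35/12):13/8):11/8,S:1):3/2,Z:3/2)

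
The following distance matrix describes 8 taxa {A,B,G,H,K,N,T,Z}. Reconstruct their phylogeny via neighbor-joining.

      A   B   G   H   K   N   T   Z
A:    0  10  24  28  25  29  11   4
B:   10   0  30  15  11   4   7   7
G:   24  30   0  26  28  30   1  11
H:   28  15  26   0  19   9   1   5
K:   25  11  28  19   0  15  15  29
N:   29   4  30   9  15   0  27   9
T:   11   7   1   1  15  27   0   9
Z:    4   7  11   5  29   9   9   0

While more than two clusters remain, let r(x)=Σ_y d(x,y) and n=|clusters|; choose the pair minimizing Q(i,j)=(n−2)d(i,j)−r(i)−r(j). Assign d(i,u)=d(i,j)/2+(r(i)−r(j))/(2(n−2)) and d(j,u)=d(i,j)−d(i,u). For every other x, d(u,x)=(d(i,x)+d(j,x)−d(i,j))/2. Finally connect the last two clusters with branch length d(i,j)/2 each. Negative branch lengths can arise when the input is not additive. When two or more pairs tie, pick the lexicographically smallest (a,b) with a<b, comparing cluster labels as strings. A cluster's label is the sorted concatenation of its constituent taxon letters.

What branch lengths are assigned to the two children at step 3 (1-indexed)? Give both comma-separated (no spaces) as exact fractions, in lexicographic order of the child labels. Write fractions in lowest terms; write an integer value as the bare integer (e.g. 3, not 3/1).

iteration 1: select G,T (d=1, Q=-215); attach at lengths (85/12, -73/12); label the merged cluster GT
  updated: d(A,GT)=17, d(B,GT)=18, d(GT,H)=13, d(GT,K)=21, d(GT,N)=28, d(GT,Z)=19/2
iteration 2: select A,Z (d=4, Q=-313/2); attach at lengths (139/20, -59/20); label the merged cluster AZ
  updated: d(AZ,B)=13/2, d(AZ,GT)=45/4, d(AZ,H)=29/2, d(AZ,K)=25, d(AZ,N)=17
iteration 3: select AZ,GT (d=45/4, Q=-241/2); attach at lengths (7/2, 31/4); label the merged cluster AGTZ
  updated: d(AGTZ,B)=53/8, d(AGTZ,H)=65/8, d(AGTZ,K)=139/8, d(AGTZ,N)=135/8
iteration 4: select AGTZ,H (d=65/8, Q=-303/4); attach at lengths (89/24, 53/12); label the merged cluster AGHTZ
  updated: d(AGHTZ,B)=27/4, d(AGHTZ,K)=113/8, d(AGHTZ,N)=71/8
iteration 5: select AGHTZ,K (d=113/8, Q=-333/8); attach at lengths (143/32, 309/32); label the merged cluster AGHKTZ
  updated: d(AGHKTZ,B)=29/16, d(AGHKTZ,N)=39/8
iteration 6: select AGHKTZ,B (d=29/16, Q=-171/16); attach at lengths (43/32, 15/32); label the merged cluster ABGHKTZ
  updated: d(ABGHKTZ,N)=113/32
iteration 7: select ABGHKTZ,N (d=113/32); attach at lengths (113/64, 113/64); label the merged cluster ABGHKNTZ
final tree: ((((((A:139/20,Z:-59/20):7/2,(G:85/12,T:-73/12):31/4):89/24,H:53/12):143/32,K:309/32):43/32,B:15/32):113/64,N:113/64)
total length: 1403/32

7/2,31/4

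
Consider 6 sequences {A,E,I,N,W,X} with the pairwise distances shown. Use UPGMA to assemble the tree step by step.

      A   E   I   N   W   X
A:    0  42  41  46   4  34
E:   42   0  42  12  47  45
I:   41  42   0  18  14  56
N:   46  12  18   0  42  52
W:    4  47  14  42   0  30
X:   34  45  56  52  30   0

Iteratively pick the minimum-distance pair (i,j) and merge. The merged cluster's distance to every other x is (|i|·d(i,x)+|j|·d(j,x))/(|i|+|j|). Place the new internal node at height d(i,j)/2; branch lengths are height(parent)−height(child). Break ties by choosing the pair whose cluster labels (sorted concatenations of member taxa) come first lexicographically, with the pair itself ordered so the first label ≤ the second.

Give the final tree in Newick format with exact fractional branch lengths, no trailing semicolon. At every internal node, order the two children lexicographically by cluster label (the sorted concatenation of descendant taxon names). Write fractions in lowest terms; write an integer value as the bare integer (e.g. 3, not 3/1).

((((A:2,W:2):47/4,I:55/4):6,(E:6,N:6):55/4):39/20,X:217/10)

step 1: merge (A,W) at d=4; branch lengths A→2, W→2; new cluster AW
  updated: d(AW,E)=89/2, d(AW,I)=55/2, d(AW,N)=44, d(AW,X)=32
step 2: merge (E,N) at d=12; branch lengths E→6, N→6; new cluster EN
  updated: d(AW,EN)=177/4, d(EN,I)=30, d(EN,X)=97/2
step 3: merge (AW,I) at d=55/2; branch lengths AW→47/4, I→55/4; new cluster AIW
  updated: d(AIW,EN)=79/2, d(AIW,X)=40
step 4: merge (AIW,EN) at d=79/2; branch lengths AIW→6, EN→55/4; new cluster AEINW
  updated: d(AEINW,X)=217/5
step 5: merge (AEINW,X) at d=217/5; branch lengths AEINW→39/20, X→217/10; new cluster AEINWX
final tree: ((((A:2,W:2):47/4,I:55/4):6,(E:6,N:6):55/4):39/20,X:217/10)
total length: 849/10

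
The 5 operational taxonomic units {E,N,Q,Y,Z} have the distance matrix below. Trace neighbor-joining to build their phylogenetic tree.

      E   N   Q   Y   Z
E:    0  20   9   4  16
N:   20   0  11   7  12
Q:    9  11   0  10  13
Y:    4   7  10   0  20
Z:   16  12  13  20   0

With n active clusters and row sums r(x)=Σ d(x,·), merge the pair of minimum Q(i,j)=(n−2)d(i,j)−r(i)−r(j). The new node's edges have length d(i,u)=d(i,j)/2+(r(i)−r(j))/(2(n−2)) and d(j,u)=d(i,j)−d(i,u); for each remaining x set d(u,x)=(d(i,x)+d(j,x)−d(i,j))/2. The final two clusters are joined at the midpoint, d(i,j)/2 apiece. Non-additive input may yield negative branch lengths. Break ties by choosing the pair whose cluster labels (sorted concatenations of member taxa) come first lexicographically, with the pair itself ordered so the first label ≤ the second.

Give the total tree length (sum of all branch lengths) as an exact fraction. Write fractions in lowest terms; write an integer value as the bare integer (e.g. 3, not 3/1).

1. join E+Y (d=4, Q=-78) ⇒ EY; edges |E|=10/3, |Y|=2/3
  updated: d(EY,N)=23/2, d(EY,Q)=15/2, d(EY,Z)=16
2. join EY+Q (d=15/2, Q=-103/2) ⇒ EQY; edges |EY|=37/8, |Q|=23/8
  updated: d(EQY,N)=15/2, d(EQY,Z)=43/4
3. join EQY+N (d=15/2, Q=-121/4) ⇒ ENQY; edges |EQY|=25/8, |N|=35/8
  updated: d(ENQY,Z)=61/8
4. join ENQY+Z (d=61/8) ⇒ ENQYZ; edges |ENQY|=61/16, |Z|=61/16
final tree: ((((E:10/3,Y:2/3):37/8,Q:23/8):25/8,N:35/8):61/16,Z:61/16)
total length: 213/8

213/8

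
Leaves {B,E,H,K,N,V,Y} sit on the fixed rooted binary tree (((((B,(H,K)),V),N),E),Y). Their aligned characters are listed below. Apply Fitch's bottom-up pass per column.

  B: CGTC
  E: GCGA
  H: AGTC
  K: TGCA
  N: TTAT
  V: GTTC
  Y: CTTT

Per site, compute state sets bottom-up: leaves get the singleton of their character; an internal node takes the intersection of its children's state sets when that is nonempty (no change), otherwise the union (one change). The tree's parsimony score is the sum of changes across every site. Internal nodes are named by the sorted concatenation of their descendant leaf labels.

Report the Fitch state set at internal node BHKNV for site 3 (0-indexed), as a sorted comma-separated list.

C,T

HK@0: {A} ∪ {T} = {A,T} (union, +1)
BHK@0: {C} ∪ {A,T} = {A,C,T} (union, +1)
BHKV@0: {A,C,T} ∪ {G} = {A,C,G,T} (union, +1)
BHKNV@0: {A,C,G,T} ∩ {T} = {T} (intersection, +0)
BEHKNV@0: {T} ∪ {G} = {G,T} (union, +1)
BEHKNVY@0: {G,T} ∪ {C} = {C,G,T} (union, +1)
HK@1: {G} ∩ {G} = {G} (intersection, +0)
BHK@1: {G} ∩ {G} = {G} (intersection, +0)
BHKV@1: {G} ∪ {T} = {G,T} (union, +1)
BHKNV@1: {G,T} ∩ {T} = {T} (intersection, +0)
BEHKNV@1: {T} ∪ {C} = {C,T} (union, +1)
BEHKNVY@1: {C,T} ∩ {T} = {T} (intersection, +0)
HK@2: {T} ∪ {C} = {C,T} (union, +1)
BHK@2: {T} ∩ {C,T} = {T} (intersection, +0)
BHKV@2: {T} ∩ {T} = {T} (intersection, +0)
BHKNV@2: {T} ∪ {A} = {A,T} (union, +1)
BEHKNV@2: {A,T} ∪ {G} = {A,G,T} (union, +1)
BEHKNVY@2: {A,G,T} ∩ {T} = {T} (intersection, +0)
HK@3: {C} ∪ {A} = {A,C} (union, +1)
BHK@3: {C} ∩ {A,C} = {C} (intersection, +0)
BHKV@3: {C} ∩ {C} = {C} (intersection, +0)
BHKNV@3: {C} ∪ {T} = {C,T} (union, +1)
BEHKNV@3: {C,T} ∪ {A} = {A,C,T} (union, +1)
BEHKNVY@3: {A,C,T} ∩ {T} = {T} (intersection, +0)
per-site changes: [5, 2, 3, 3]; total = 13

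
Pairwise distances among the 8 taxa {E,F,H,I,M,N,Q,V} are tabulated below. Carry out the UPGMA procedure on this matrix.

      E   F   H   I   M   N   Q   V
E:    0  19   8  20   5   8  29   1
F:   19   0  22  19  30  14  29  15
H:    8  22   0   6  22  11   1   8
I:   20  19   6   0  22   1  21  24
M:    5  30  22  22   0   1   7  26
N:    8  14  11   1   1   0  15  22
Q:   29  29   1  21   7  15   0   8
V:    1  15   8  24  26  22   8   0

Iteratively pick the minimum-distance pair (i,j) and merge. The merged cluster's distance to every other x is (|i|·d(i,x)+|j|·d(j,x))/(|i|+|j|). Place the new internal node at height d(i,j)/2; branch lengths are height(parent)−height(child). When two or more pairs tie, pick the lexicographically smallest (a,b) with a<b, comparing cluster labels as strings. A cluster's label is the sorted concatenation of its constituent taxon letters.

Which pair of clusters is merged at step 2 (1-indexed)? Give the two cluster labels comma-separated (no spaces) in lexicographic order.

H,Q

step 1: merge (E,V) at d=1; branch lengths E→1/2, V→1/2; new cluster EV
  updated: d(EV,F)=17, d(EV,H)=8, d(EV,I)=22, d(EV,M)=31/2, d(EV,N)=15, d(EV,Q)=37/2
step 2: merge (H,Q) at d=1; branch lengths H→1/2, Q→1/2; new cluster HQ
  updated: d(EV,HQ)=53/4, d(F,HQ)=51/2, d(HQ,I)=27/2, d(HQ,M)=29/2, d(HQ,N)=13
step 3: merge (I,N) at d=1; branch lengths I→1/2, N→1/2; new cluster IN
  updated: d(EV,IN)=37/2, d(F,IN)=33/2, d(HQ,IN)=53/4, d(IN,M)=23/2
step 4: merge (IN,M) at d=23/2; branch lengths IN→21/4, M→23/4; new cluster IMN
  updated: d(EV,IMN)=35/2, d(F,IMN)=21, d(HQ,IMN)=41/3
step 5: merge (EV,HQ) at d=53/4; branch lengths EV→49/8, HQ→49/8; new cluster EHQV
  updated: d(EHQV,F)=85/4, d(EHQV,IMN)=187/12
step 6: merge (EHQV,IMN) at d=187/12; branch lengths EHQV→7/6, IMN→49/24; new cluster EHIMNQV
  updated: d(EHIMNQV,F)=148/7
step 7: merge (EHIMNQV,F) at d=148/7; branch lengths EHIMNQV→467/168, F→74/7; new cluster EFHIMNQV
final tree: ((((E:1/2,V:1/2):49/8,(H:1/2,Q:1/2):49/8):7/6,((I:1/2,N:1/2):21/4,M:23/4):49/24):467/168,F:74/7)
total length: 899/21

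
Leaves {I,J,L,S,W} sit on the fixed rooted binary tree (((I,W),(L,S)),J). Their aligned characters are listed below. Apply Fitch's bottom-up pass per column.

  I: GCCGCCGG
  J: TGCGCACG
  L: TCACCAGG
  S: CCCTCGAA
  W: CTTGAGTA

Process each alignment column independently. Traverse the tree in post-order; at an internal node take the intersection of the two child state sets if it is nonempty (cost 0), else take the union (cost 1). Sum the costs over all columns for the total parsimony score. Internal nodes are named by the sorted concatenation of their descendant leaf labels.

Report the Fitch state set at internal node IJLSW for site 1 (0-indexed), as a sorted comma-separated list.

C,G

IW@0: {G} ∪ {C} = {C,G} (union, +1)
LS@0: {T} ∪ {C} = {C,T} (union, +1)
ILSW@0: {C,G} ∩ {C,T} = {C} (intersection, +0)
IJLSW@0: {C} ∪ {T} = {C,T} (union, +1)
IW@1: {C} ∪ {T} = {C,T} (union, +1)
LS@1: {C} ∩ {C} = {C} (intersection, +0)
ILSW@1: {C,T} ∩ {C} = {C} (intersection, +0)
IJLSW@1: {C} ∪ {G} = {C,G} (union, +1)
IW@2: {C} ∪ {T} = {C,T} (union, +1)
LS@2: {A} ∪ {C} = {A,C} (union, +1)
ILSW@2: {C,T} ∩ {A,C} = {C} (intersection, +0)
IJLSW@2: {C} ∩ {C} = {C} (intersection, +0)
IW@3: {G} ∩ {G} = {G} (intersection, +0)
LS@3: {C} ∪ {T} = {C,T} (union, +1)
ILSW@3: {G} ∪ {C,T} = {C,G,T} (union, +1)
IJLSW@3: {C,G,T} ∩ {G} = {G} (intersection, +0)
IW@4: {C} ∪ {A} = {A,C} (union, +1)
LS@4: {C} ∩ {C} = {C} (intersection, +0)
ILSW@4: {A,C} ∩ {C} = {C} (intersection, +0)
IJLSW@4: {C} ∩ {C} = {C} (intersection, +0)
IW@5: {C} ∪ {G} = {C,G} (union, +1)
LS@5: {A} ∪ {G} = {A,G} (union, +1)
ILSW@5: {C,G} ∩ {A,G} = {G} (intersection, +0)
IJLSW@5: {G} ∪ {A} = {A,G} (union, +1)
IW@6: {G} ∪ {T} = {G,T} (union, +1)
LS@6: {G} ∪ {A} = {A,G} (union, +1)
ILSW@6: {G,T} ∩ {A,G} = {G} (intersection, +0)
IJLSW@6: {G} ∪ {C} = {C,G} (union, +1)
IW@7: {G} ∪ {A} = {A,G} (union, +1)
LS@7: {G} ∪ {A} = {A,G} (union, +1)
ILSW@7: {A,G} ∩ {A,G} = {A,G} (intersection, +0)
IJLSW@7: {A,G} ∩ {G} = {G} (intersection, +0)
per-site changes: [3, 2, 2, 2, 1, 3, 3, 2]; total = 18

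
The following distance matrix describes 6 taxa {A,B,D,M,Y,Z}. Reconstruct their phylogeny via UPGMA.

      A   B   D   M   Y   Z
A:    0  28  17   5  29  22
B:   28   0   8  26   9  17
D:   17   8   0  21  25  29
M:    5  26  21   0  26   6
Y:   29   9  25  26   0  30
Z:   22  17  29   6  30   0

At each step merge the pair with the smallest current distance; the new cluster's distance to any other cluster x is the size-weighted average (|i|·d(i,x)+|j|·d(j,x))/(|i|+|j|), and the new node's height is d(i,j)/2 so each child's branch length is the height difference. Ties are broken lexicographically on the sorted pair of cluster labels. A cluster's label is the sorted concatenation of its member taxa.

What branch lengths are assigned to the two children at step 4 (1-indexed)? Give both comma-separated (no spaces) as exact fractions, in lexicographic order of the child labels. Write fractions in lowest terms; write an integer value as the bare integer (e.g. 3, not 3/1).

1. join A+M (d=5) ⇒ AM; edges |A|=5/2, |M|=5/2
  updated: d(AM,B)=27, d(AM,D)=19, d(AM,Y)=55/2, d(AM,Z)=14
2. join B+D (d=8) ⇒ BD; edges |B|=4, |D|=4
  updated: d(AM,BD)=23, d(BD,Y)=17, d(BD,Z)=23
3. join AM+Z (d=14) ⇒ AMZ; edges |AM|=9/2, |Z|=7
  updated: d(AMZ,BD)=23, d(AMZ,Y)=85/3
4. join BD+Y (d=17) ⇒ BDY; edges |BD|=9/2, |Y|=17/2
  updated: d(AMZ,BDY)=223/9
5. join AMZ+BDY (d=223/9) ⇒ ABDMYZ; edges |AMZ|=97/18, |BDY|=35/9
final tree: (((A:5/2,M:5/2):9/2,Z:7):97/18,((B:4,D:4):9/2,Y:17/2):35/9)
total length: 421/9

9/2,17/2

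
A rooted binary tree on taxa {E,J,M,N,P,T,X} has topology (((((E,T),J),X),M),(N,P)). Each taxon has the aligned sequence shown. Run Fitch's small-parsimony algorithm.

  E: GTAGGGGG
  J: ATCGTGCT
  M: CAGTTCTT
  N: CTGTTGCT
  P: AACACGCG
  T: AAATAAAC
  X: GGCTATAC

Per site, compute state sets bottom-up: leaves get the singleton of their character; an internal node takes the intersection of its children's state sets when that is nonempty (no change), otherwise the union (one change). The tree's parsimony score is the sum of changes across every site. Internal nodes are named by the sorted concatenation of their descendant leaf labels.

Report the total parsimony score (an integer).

29

[col 0] ET: children E:{G}, T:{A} ∪→ {A,G}; cost 1
[col 0] EJT: children ET:{A,G}, J:{A} ∩→ {A}; cost 0
[col 0] EJTX: children EJT:{A}, X:{G} ∪→ {A,G}; cost 1
[col 0] EJMTX: children EJTX:{A,G}, M:{C} ∪→ {A,C,G}; cost 1
[col 0] NP: children N:{C}, P:{A} ∪→ {A,C}; cost 1
[col 0] EJMNPTX: children EJMTX:{A,C,G}, NP:{A,C} ∩→ {A,C}; cost 0
[col 1] ET: children E:{T}, T:{A} ∪→ {A,T}; cost 1
[col 1] EJT: children ET:{A,T}, J:{T} ∩→ {T}; cost 0
[col 1] EJTX: children EJT:{T}, X:{G} ∪→ {G,T}; cost 1
[col 1] EJMTX: children EJTX:{G,T}, M:{A} ∪→ {A,G,T}; cost 1
[col 1] NP: children N:{T}, P:{A} ∪→ {A,T}; cost 1
[col 1] EJMNPTX: children EJMTX:{A,G,T}, NP:{A,T} ∩→ {A,T}; cost 0
[col 2] ET: children E:{A}, T:{A} ∩→ {A}; cost 0
[col 2] EJT: children ET:{A}, J:{C} ∪→ {A,C}; cost 1
[col 2] EJTX: children EJT:{A,C}, X:{C} ∩→ {C}; cost 0
[col 2] EJMTX: children EJTX:{C}, M:{G} ∪→ {C,G}; cost 1
[col 2] NP: children N:{G}, P:{C} ∪→ {C,G}; cost 1
[col 2] EJMNPTX: children EJMTX:{C,G}, NP:{C,G} ∩→ {C,G}; cost 0
[col 3] ET: children E:{G}, T:{T} ∪→ {G,T}; cost 1
[col 3] EJT: children ET:{G,T}, J:{G} ∩→ {G}; cost 0
[col 3] EJTX: children EJT:{G}, X:{T} ∪→ {G,T}; cost 1
[col 3] EJMTX: children EJTX:{G,T}, M:{T} ∩→ {T}; cost 0
[col 3] NP: children N:{T}, P:{A} ∪→ {A,T}; cost 1
[col 3] EJMNPTX: children EJMTX:{T}, NP:{A,T} ∩→ {T}; cost 0
[col 4] ET: children E:{G}, T:{A} ∪→ {A,G}; cost 1
[col 4] EJT: children ET:{A,G}, J:{T} ∪→ {A,G,T}; cost 1
[col 4] EJTX: children EJT:{A,G,T}, X:{A} ∩→ {A}; cost 0
[col 4] EJMTX: children EJTX:{A}, M:{T} ∪→ {A,T}; cost 1
[col 4] NP: children N:{T}, P:{C} ∪→ {C,T}; cost 1
[col 4] EJMNPTX: children EJMTX:{A,T}, NP:{C,T} ∩→ {T}; cost 0
[col 5] ET: children E:{G}, T:{A} ∪→ {A,G}; cost 1
[col 5] EJT: children ET:{A,G}, J:{G} ∩→ {G}; cost 0
[col 5] EJTX: children EJT:{G}, X:{T} ∪→ {G,T}; cost 1
[col 5] EJMTX: children EJTX:{G,T}, M:{C} ∪→ {C,G,T}; cost 1
[col 5] NP: children N:{G}, P:{G} ∩→ {G}; cost 0
[col 5] EJMNPTX: children EJMTX:{C,G,T}, NP:{G} ∩→ {G}; cost 0
[col 6] ET: children E:{G}, T:{A} ∪→ {A,G}; cost 1
[col 6] EJT: children ET:{A,G}, J:{C} ∪→ {A,C,G}; cost 1
[col 6] EJTX: children EJT:{A,C,G}, X:{A} ∩→ {A}; cost 0
[col 6] EJMTX: children EJTX:{A}, M:{T} ∪→ {A,T}; cost 1
[col 6] NP: children N:{C}, P:{C} ∩→ {C}; cost 0
[col 6] EJMNPTX: children EJMTX:{A,T}, NP:{C} ∪→ {A,C,T}; cost 1
[col 7] ET: children E:{G}, T:{C} ∪→ {C,G}; cost 1
[col 7] EJT: children ET:{C,G}, J:{T} ∪→ {C,G,T}; cost 1
[col 7] EJTX: children EJT:{C,G,T}, X:{C} ∩→ {C}; cost 0
[col 7] EJMTX: children EJTX:{C}, M:{T} ∪→ {C,T}; cost 1
[col 7] NP: children N:{T}, P:{G} ∪→ {G,T}; cost 1
[col 7] EJMNPTX: children EJMTX:{C,T}, NP:{G,T} ∩→ {T}; cost 0
per-site changes: [4, 4, 3, 3, 4, 3, 4, 4]; total = 29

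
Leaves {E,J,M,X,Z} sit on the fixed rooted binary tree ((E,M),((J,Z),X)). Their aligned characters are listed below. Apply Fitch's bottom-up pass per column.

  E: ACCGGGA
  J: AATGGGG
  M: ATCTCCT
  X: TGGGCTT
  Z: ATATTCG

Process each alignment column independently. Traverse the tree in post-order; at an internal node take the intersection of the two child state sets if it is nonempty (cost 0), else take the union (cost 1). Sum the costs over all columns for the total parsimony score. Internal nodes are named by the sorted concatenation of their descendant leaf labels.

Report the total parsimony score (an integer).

17

[col 0] EM: children E:{A}, M:{A} ∩→ {A}; cost 0
[col 0] JZ: children J:{A}, Z:{A} ∩→ {A}; cost 0
[col 0] JXZ: children JZ:{A}, X:{T} ∪→ {A,T}; cost 1
[col 0] EJMXZ: children EM:{A}, JXZ:{A,T} ∩→ {A}; cost 0
[col 1] EM: children E:{C}, M:{T} ∪→ {C,T}; cost 1
[col 1] JZ: children J:{A}, Z:{T} ∪→ {A,T}; cost 1
[col 1] JXZ: children JZ:{A,T}, X:{G} ∪→ {A,G,T}; cost 1
[col 1] EJMXZ: children EM:{C,T}, JXZ:{A,G,T} ∩→ {T}; cost 0
[col 2] EM: children E:{C}, M:{C} ∩→ {C}; cost 0
[col 2] JZ: children J:{T}, Z:{A} ∪→ {A,T}; cost 1
[col 2] JXZ: children JZ:{A,T}, X:{G} ∪→ {A,G,T}; cost 1
[col 2] EJMXZ: children EM:{C}, JXZ:{A,G,T} ∪→ {A,C,G,T}; cost 1
[col 3] EM: children E:{G}, M:{T} ∪→ {G,T}; cost 1
[col 3] JZ: children J:{G}, Z:{T} ∪→ {G,T}; cost 1
[col 3] JXZ: children JZ:{G,T}, X:{G} ∩→ {G}; cost 0
[col 3] EJMXZ: children EM:{G,T}, JXZ:{G} ∩→ {G}; cost 0
[col 4] EM: children E:{G}, M:{C} ∪→ {C,G}; cost 1
[col 4] JZ: children J:{G}, Z:{T} ∪→ {G,T}; cost 1
[col 4] JXZ: children JZ:{G,T}, X:{C} ∪→ {C,G,T}; cost 1
[col 4] EJMXZ: children EM:{C,G}, JXZ:{C,G,T} ∩→ {C,G}; cost 0
[col 5] EM: children E:{G}, M:{C} ∪→ {C,G}; cost 1
[col 5] JZ: children J:{G}, Z:{C} ∪→ {C,G}; cost 1
[col 5] JXZ: children JZ:{C,G}, X:{T} ∪→ {C,G,T}; cost 1
[col 5] EJMXZ: children EM:{C,G}, JXZ:{C,G,T} ∩→ {C,G}; cost 0
[col 6] EM: children E:{A}, M:{T} ∪→ {A,T}; cost 1
[col 6] JZ: children J:{G}, Z:{G} ∩→ {G}; cost 0
[col 6] JXZ: children JZ:{G}, X:{T} ∪→ {G,T}; cost 1
[col 6] EJMXZ: children EM:{A,T}, JXZ:{G,T} ∩→ {T}; cost 0
per-site changes: [1, 3, 3, 2, 3, 3, 2]; total = 17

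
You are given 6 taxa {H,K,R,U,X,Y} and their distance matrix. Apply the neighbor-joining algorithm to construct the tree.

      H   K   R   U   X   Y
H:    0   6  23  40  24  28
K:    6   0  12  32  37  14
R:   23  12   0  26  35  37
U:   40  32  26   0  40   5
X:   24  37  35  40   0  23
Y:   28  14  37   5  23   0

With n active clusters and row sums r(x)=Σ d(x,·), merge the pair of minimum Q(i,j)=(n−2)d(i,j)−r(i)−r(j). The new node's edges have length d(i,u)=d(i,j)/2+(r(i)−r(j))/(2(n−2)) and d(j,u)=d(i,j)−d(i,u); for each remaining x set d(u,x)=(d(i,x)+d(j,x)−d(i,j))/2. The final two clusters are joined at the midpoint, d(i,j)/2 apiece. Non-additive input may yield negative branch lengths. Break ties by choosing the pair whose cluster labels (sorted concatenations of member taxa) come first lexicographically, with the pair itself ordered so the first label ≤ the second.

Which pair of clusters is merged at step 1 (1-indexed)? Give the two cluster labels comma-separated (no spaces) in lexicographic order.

U,Y

step 1: merge (U,Y) at d=5, Q=-230; branch lengths U→7, Y→-2; new cluster UY
  updated: d(H,UY)=63/2, d(K,UY)=41/2, d(R,UY)=29, d(UY,X)=29
step 2: merge (UY,X) at d=29, Q=-148; branch lengths UY→12, X→17; new cluster UXY
  updated: d(H,UXY)=53/4, d(K,UXY)=57/4, d(R,UXY)=35/2
step 3: merge (H,K) at d=6, Q=-125/2; branch lengths H→11/2, K→1/2; new cluster HK
  updated: d(HK,R)=29/2, d(HK,UXY)=43/4
step 4: merge (HK,R) at d=29/2, Q=-171/4; branch lengths HK→31/8, R→85/8; new cluster HKR
  updated: d(HKR,UXY)=55/8
step 5: merge (HKR,UXY) at d=55/8; branch lengths HKR→55/16, UXY→55/16; new cluster HKRUXY
final tree: (((H:11/2,K:1/2):31/8,R:85/8):55/16,((U:7,Y:-2):12,X:17):55/16)
total length: 491/8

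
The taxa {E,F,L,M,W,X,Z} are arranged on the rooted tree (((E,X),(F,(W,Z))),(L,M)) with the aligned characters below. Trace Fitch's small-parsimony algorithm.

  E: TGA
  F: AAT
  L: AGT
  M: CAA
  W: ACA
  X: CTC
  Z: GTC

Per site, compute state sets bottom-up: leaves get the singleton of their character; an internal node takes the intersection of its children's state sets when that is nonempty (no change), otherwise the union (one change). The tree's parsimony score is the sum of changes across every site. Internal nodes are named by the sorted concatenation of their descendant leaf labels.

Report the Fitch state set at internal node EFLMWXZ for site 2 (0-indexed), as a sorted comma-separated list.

site 0, node EX: E={T} ∪ X={C} → {C,T} (+1)
site 0, node WZ: W={A} ∪ Z={G} → {A,G} (+1)
site 0, node FWZ: F={A} ∩ WZ={A,G} → {A} (+0)
site 0, node EFWXZ: EX={C,T} ∪ FWZ={A} → {A,C,T} (+1)
site 0, node LM: L={A} ∪ M={C} → {A,C} (+1)
site 0, node EFLMWXZ: EFWXZ={A,C,T} ∩ LM={A,C} → {A,C} (+0)
site 1, node EX: E={G} ∪ X={T} → {G,T} (+1)
site 1, node WZ: W={C} ∪ Z={T} → {C,T} (+1)
site 1, node FWZ: F={A} ∪ WZ={C,T} → {A,C,T} (+1)
site 1, node EFWXZ: EX={G,T} ∩ FWZ={A,C,T} → {T} (+0)
site 1, node LM: L={G} ∪ M={A} → {A,G} (+1)
site 1, node EFLMWXZ: EFWXZ={T} ∪ LM={A,G} → {A,G,T} (+1)
site 2, node EX: E={A} ∪ X={C} → {A,C} (+1)
site 2, node WZ: W={A} ∪ Z={C} → {A,C} (+1)
site 2, node FWZ: F={T} ∪ WZ={A,C} → {A,C,T} (+1)
site 2, node EFWXZ: EX={A,C} ∩ FWZ={A,C,T} → {A,C} (+0)
site 2, node LM: L={T} ∪ M={A} → {A,T} (+1)
site 2, node EFLMWXZ: EFWXZ={A,C} ∩ LM={A,T} → {A} (+0)
per-site changes: [4, 5, 4]; total = 13

A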